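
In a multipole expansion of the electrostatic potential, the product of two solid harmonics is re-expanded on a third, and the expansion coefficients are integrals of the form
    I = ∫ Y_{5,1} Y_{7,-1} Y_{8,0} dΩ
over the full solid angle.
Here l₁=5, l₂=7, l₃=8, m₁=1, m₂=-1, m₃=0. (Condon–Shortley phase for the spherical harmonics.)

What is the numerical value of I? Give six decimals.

m-sum 0 ✓  L=20 even ✓  2≤8≤12 ✓
Π(2lᵢ+1) = 11×15×17 = 2805
triangle coeff Δ(5,7,8) = 1/814773960
Σ_t [0,4]: t=0:+1/87091200 t=1:−1/4976640 t=2:+1/2073600 t=3:−1/4976640 t=4:+1/87091200 = 1/9676800
(3j)²=360/46189 [(5 7 8; 0 0 0)], sign=+1
Σ_t [0,4]: t=0:+1/19906560 t=1:−1/3110400 t=2:+1/3317760 t=3:−1/21772800 t=4:+1/1393459200 = -1/66355200
(3j)²=21/92378 [(5 7 8; 1 -1 0)], sign=-1
⇒ 4πI² = 56700/11408683
I = (-1)√(56700/11408683/(4π)) = -0.01988698

-0.019887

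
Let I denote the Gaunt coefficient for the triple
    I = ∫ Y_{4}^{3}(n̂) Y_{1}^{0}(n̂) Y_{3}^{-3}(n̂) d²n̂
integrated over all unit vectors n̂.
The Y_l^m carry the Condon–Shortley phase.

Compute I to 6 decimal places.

m-sum 0 ✓  L=8 even ✓  3≤3≤5 ✓
Π(2lᵢ+1) = 9×3×7 = 189
triangle coeff Δ(4,1,3) = 1/252
Σ_t [1,1]: t=1:−1/36 = -1/36
(3j)²=4/63 [(4 1 3; 0 0 0)], sign=+1
Σ_t [1,1]: t=1:−1/720 = -1/720
(3j)²=1/36 [(4 1 3; 3 0 -3)], sign=-1
⇒ 4πI² = 1/3
I = (-1)√(1/3/(4π)) = -0.16286750

-0.162868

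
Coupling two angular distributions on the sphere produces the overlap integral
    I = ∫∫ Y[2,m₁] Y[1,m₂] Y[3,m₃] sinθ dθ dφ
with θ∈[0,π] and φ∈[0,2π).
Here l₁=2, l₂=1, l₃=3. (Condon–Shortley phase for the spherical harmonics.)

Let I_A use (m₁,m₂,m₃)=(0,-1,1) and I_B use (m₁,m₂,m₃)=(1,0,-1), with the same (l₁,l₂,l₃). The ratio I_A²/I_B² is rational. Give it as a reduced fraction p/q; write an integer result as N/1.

Shared (l₁,l₂,l₃)=(2,1,3): N and (l;000)² cancel in I_A²/I_B².
A: Δ = 0!·4!·2!/7! = 1/105; Racah Σ t=0..0: t=0:+1/8 = 1/8; ⇒ 3j(2 1 3; 0 -1 1)² = 2/35, sgn +1
B: Δ = 0!·4!·2!/7! = 1/105; Racah Σ t=0..0: t=0:+1/6 = 1/6; ⇒ 3j(2 1 3; 1 0 -1)² = 8/105, sgn +1
I_A²/I_B² = (2/35)/(8/105) = 3/4

3/4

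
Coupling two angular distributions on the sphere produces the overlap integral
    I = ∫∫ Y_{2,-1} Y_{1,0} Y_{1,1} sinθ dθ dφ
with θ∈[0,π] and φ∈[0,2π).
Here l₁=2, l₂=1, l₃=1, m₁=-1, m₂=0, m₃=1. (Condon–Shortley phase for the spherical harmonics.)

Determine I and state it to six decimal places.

-0.218510

Rules hold: Σm=0, L=4 even, 1≤1≤3.
N = 5·3·3 = 45
Δ = 2!·2!·0!/5! = 1/30
Racah Σ t=1..1: t=1:−1/1 = -1/1
⇒ 3j(2 1 1; 0 0 0)² = 2/15, sgn +1
Racah Σ t=1..1: t=1:−1/2 = -1/2
⇒ 3j(2 1 1; -1 0 1)² = 1/10, sgn -1
4πI² = N·(3j₀)²·(3jₘ)² = 3/5
I = -1·√(0.6/4π) = -0.21850969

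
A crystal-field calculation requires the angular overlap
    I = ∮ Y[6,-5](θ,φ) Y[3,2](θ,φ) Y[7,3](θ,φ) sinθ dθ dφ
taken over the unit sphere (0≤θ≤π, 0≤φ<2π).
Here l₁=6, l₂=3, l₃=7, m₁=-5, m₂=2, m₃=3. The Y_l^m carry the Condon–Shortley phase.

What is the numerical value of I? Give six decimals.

m-sum 0 ✓  L=16 even ✓  3≤7≤9 ✓
Π(2lᵢ+1) = 13×7×15 = 1365
triangle coeff Δ(6,3,7) = 1/2042040
Σ_t [0,2]: t=0:+1/207360 t=1:−1/57600 t=2:+1/207360 = -1/129600
(3j)²=168/12155 [(6 3 7; 0 0 0)], sign=+1
Σ_t [1,2]: t=1:−1/87091200 t=2:+1/4354560 = 19/87091200
(3j)²=361/37128 [(6 3 7; -5 2 3)], sign=+1
⇒ 4πI² = 7581/41327
I = (+1)√(7581/41327/(4π)) = 0.12082071

0.120821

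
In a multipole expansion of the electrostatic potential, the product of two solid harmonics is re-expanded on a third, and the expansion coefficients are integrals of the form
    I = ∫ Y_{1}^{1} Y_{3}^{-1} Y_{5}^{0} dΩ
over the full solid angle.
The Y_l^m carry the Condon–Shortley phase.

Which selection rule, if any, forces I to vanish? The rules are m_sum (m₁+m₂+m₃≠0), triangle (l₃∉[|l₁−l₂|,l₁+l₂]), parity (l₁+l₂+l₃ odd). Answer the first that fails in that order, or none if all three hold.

azimuthal sum: 1 − 1 + 0 = 0  ✓
2 ≤ 5 ≤ 4 (triangle on l)  ✗
L = 1 + 3 + 5 = 9 (odd)

triangle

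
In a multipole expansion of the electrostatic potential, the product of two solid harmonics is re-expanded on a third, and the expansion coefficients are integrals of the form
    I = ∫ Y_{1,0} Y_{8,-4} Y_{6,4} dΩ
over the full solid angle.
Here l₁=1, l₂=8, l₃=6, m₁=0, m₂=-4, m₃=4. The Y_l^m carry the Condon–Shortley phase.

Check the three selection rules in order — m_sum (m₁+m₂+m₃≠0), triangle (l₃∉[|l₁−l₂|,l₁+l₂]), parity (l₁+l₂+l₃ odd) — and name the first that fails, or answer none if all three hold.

azimuthal sum: 0 − 4 + 4 = 0  ✓
7 ≤ 6 ≤ 9 (triangle on l)  ✗
L = 1 + 8 + 6 = 15 (odd)

triangle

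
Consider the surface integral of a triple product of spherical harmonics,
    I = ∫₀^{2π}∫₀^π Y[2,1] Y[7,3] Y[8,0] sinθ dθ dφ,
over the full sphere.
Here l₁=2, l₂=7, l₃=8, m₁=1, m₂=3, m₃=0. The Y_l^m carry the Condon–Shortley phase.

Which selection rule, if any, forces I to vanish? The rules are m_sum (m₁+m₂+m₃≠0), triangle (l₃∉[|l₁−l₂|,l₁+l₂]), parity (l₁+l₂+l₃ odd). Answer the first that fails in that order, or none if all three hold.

m_sum

Σmᵢ = 4  ✗
l₃∈[|l₁−l₂|,l₁+l₂]=[5,9], have l₃=8
Σlᵢ = 17 ⇒ odd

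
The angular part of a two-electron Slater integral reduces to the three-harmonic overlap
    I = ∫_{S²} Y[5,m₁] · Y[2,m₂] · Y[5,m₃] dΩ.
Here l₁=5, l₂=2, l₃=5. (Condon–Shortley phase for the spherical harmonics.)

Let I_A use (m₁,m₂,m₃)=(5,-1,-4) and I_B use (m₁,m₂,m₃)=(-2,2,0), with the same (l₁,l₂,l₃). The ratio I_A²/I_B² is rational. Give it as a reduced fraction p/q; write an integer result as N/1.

27/28

Same 5,2,5: normalisation and zero-m 3j drop out of the ratio.
A: Δ: 2! 8! 2! / 13! → 1/38610; sum: t=0:+1/80640 = 1/80640; 3j²(5 2 5; 5 -1 -4) = Δ·Π!·Σ² = 9/286  (sign -1)
B: Δ: 2! 8! 2! / 13! → 1/38610; sum: t=2:+1/2880 = 1/2880; 3j²(5 2 5; -2 2 0) = Δ·Π!·Σ² = 14/429  (sign -1)
I_A²/I_B² = (9/286)/(14/429) = 27/28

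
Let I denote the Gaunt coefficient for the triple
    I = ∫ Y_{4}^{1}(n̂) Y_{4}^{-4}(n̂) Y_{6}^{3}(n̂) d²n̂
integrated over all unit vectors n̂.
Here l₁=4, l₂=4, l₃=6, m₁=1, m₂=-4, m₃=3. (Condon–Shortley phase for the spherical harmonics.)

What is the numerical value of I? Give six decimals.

Rules hold: Σm=0, L=14 even, 0≤6≤8.
N = 9·9·13 = 1053
Δ = 2!·6!·6!/15! = 1/1261260
Racah Σ t=0..2: t=0:+1/4608 t=1:−1/1296 t=2:+1/4608 = -7/20736
⇒ 3j(4 4 6; 0 0 0)² = 20/1287, sgn -1
Racah Σ t=0..0: t=0:+1/51840 = 1/51840
⇒ 3j(4 4 6; 1 -4 3)² = 8/429, sgn -1
4πI² = N·(3j₀)²·(3jₘ)² = 480/1573
I = +1·√(0.305149/4π) = 0.15583009

0.155830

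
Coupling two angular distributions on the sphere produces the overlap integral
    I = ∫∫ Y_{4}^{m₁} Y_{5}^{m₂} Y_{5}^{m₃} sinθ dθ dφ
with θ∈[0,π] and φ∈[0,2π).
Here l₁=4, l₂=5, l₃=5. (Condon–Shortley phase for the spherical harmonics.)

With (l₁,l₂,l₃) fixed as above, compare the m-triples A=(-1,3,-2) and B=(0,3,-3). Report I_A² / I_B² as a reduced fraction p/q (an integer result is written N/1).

5/6

Same 4,5,5: normalisation and zero-m 3j drop out of the ratio.
A: Δ: 4! 4! 6! / 15! → 1/3153150; sum: t=2:+1/17280 t=3:−1/2880 t=4:+1/6912 = -1/6912; 3j²(4 5 5; -1 3 -2) = Δ·Π!·Σ² = 5/429  (sign +1)
B: Δ: 4! 4! 6! / 15! → 1/3153150; sum: t=2:+1/11520 t=3:−1/4320 t=4:+1/27648 = -1/9216; 3j²(4 5 5; 0 3 -3) = Δ·Π!·Σ² = 2/143  (sign -1)
I_A²/I_B² = (5/429)/(2/143) = 5/6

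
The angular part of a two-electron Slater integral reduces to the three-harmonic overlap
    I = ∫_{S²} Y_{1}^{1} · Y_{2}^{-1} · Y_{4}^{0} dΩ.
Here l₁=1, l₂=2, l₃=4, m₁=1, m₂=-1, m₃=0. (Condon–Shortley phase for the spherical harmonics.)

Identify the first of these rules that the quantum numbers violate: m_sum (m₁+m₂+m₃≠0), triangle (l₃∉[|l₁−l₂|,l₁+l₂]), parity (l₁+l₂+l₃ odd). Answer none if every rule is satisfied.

m₁+m₂+m₃ = 1 − 1 + 0 = 0  ✓
triangle: |1−2|=1 ≤ l₃=4 ≤ 1+2=3  ✗
parity: l₁+l₂+l₃ = 7 is odd

triangle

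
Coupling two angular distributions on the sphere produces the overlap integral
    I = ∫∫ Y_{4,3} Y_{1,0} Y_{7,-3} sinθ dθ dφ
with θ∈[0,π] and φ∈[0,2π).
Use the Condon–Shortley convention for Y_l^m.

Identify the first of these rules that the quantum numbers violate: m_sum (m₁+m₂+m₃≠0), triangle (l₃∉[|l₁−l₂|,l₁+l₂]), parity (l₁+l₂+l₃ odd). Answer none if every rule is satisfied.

triangle

m₁+m₂+m₃ = 3 + 0 − 3 = 0  ✓
triangle: |4−1|=3 ≤ l₃=7 ≤ 4+1=5  ✗
parity: l₁+l₂+l₃ = 12 is even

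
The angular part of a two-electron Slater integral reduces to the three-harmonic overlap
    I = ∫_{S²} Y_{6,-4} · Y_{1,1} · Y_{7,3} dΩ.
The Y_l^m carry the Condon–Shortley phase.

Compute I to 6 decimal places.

-0.085707

Rules hold: Σm=0, L=14 even, 5≤7≤7.
N = 13·3·15 = 585
Δ = 0!·12!·2!/15! = 1/1365
Racah Σ t=0..0: t=0:+1/518400 = 1/518400
⇒ 3j(6 1 7; 0 0 0)² = 7/195, sgn -1
Racah Σ t=0..0: t=0:+1/14515200 = 1/14515200
⇒ 3j(6 1 7; -4 1 3)² = 2/455, sgn +1
4πI² = N·(3j₀)²·(3jₘ)² = 6/65
I = -1·√(0.0923077/4π) = -0.08570655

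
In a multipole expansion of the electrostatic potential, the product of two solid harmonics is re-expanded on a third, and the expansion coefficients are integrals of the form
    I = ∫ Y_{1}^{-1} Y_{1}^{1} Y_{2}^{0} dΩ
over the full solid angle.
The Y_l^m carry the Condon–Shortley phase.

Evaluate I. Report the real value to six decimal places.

0.126157

m-sum 0 ✓  L=4 even ✓  0≤2≤2 ✓
Π(2lᵢ+1) = 3×3×5 = 45
triangle coeff Δ(1,1,2) = 1/30
Σ_t [0,0]: t=0:+1/1 = 1/1
(3j)²=2/15 [(1 1 2; 0 0 0)], sign=+1
Σ_t [0,0]: t=0:+1/4 = 1/4
(3j)²=1/30 [(1 1 2; -1 1 0)], sign=+1
⇒ 4πI² = 1/5
I = (+1)√(1/5/(4π)) = 0.12615663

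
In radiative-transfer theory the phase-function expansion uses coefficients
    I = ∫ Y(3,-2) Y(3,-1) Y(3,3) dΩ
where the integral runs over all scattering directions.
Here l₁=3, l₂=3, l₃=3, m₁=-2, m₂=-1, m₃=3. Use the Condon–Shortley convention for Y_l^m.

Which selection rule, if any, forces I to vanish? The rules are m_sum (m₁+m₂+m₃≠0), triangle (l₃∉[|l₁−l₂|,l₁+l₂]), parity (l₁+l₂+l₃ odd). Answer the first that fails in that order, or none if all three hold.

parity

azimuthal sum: -2 − 1 + 3 = 0  ✓
0 ≤ 3 ≤ 6 (triangle on l)  ✓
L = 3 + 3 + 3 = 9 (odd)  ✗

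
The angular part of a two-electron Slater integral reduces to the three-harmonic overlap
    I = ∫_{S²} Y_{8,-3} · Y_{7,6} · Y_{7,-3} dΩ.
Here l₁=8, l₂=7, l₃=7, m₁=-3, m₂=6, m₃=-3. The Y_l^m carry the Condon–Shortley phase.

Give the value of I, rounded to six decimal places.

0.088990

Rules hold: Σm=0, L=22 even, 1≤7≤15.
N = 17·15·15 = 3825
Δ = 8!·8!·6!/23! = 1/22086194130
Racah Σ t=1..7: t=1:−1/18289152000 t=2:+1/248832000 t=3:−1/24883200 t=4:+1/11943936 t=5:−1/24883200 t=6:+1/248832000 t=7:−1/18289152000 = 11/975421440
⇒ 3j(8 7 7; 0 0 0)² = 1750/289731, sgn -1
Racah Σ t=7..8: t=7:−1/2090188800 t=8:+1/3483648000 = -1/5225472000
⇒ 3j(8 7 7; -3 6 -3)² = 32/7429, sgn -1
4πI² = N·(3j₀)²·(3jₘ)² = 4200000/42204149
I = +1·√(0.0995163/4π) = 0.08899019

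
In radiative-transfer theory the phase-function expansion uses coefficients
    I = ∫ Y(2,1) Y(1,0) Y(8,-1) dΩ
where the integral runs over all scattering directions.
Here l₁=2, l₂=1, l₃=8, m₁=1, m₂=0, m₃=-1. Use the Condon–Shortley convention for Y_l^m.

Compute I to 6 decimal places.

l₃=8 ∉ [1,3] — triangle fails ⇒ I = 0

0.000000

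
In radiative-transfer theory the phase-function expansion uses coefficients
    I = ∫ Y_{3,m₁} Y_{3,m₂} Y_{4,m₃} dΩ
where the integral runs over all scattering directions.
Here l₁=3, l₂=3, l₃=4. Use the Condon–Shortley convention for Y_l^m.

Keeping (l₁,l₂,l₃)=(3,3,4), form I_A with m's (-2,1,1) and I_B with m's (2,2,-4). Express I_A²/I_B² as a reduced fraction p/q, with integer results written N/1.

Shared (l₁,l₂,l₃)=(3,3,4): N and (l;000)² cancel in I_A²/I_B².
A: Δ = 2!·4!·4!/11! = 1/34650; Racah Σ t=1..2: t=1:−1/144 t=2:+1/48 = 1/72; ⇒ 3j(3 3 4; -2 1 1)² = 16/693, sgn -1
B: Δ = 2!·4!·4!/11! = 1/34650; Racah Σ t=1..1: t=1:−1/576 = -1/576; ⇒ 3j(3 3 4; 2 2 -4)² = 5/99, sgn -1
I_A²/I_B² = (16/693)/(5/99) = 16/35

16/35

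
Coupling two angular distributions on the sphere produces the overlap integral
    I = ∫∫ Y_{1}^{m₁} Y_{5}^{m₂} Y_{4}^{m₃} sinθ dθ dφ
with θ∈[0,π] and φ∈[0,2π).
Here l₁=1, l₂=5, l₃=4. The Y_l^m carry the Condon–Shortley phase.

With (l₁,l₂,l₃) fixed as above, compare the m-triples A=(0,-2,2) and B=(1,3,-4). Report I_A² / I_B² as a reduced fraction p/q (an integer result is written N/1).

21/1

Same 1,5,4: normalisation and zero-m 3j drop out of the ratio.
A: Δ: 2! 0! 8! / 11! → 1/495; sum: t=1:−1/1440 = -1/1440; 3j²(1 5 4; 0 -2 2) = Δ·Π!·Σ² = 7/165  (sign -1)
B: Δ: 2! 0! 8! / 11! → 1/495; sum: t=0:+1/80640 = 1/80640; 3j²(1 5 4; 1 3 -4) = Δ·Π!·Σ² = 1/495  (sign +1)
I_A²/I_B² = (7/165)/(1/495) = 21/1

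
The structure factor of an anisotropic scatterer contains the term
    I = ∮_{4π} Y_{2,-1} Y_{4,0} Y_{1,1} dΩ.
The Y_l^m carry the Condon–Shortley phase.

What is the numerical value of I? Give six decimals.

0.000000

triangle: need 2≤l₃≤6, have 1; I=0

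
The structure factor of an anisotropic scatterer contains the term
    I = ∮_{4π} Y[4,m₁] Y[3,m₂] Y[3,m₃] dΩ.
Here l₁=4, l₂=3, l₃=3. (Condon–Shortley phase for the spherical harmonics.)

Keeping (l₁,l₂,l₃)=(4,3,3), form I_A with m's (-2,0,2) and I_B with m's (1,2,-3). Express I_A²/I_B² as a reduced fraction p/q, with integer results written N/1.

Shared (l₁,l₂,l₃)=(4,3,3): N and (l;000)² cancel in I_A²/I_B².
A: Δ = 4!·4!·2!/11! = 1/34650; Racah Σ t=2..3: t=2:+1/96 t=3:−1/72 = -1/288; ⇒ 3j(4 3 3; -2 0 2)² = 1/462, sgn +1
B: Δ = 4!·4!·2!/11! = 1/34650; Racah Σ t=3..3: t=3:−1/288 = -1/288; ⇒ 3j(4 3 3; 1 2 -3)² = 5/231, sgn -1
I_A²/I_B² = (1/462)/(5/231) = 1/10

1/10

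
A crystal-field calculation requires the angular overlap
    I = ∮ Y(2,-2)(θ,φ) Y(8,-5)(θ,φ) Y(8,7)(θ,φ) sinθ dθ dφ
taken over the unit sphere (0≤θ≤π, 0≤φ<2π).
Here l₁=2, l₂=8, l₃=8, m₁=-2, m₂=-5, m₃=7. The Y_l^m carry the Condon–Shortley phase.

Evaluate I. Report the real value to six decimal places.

Rules hold: Σm=0, L=18 even, 6≤8≤10.
N = 5·17·17 = 1445
Δ = 2!·2!·14!/19! = 1/348840
Racah Σ t=0..2: t=0:+1/116121600 t=1:−1/25401600 t=2:+1/116121600 = -1/45158400
⇒ 3j(2 8 8; 0 0 0)² = 24/1615, sgn -1
Racah Σ t=2..2: t=2:+1/24908083200 = 1/24908083200
⇒ 3j(2 8 8; -2 -5 7)² = 7/1292, sgn -1
4πI² = N·(3j₀)²·(3jₘ)² = 42/361
I = +1·√(0.116343/4π) = 0.09622017

0.096220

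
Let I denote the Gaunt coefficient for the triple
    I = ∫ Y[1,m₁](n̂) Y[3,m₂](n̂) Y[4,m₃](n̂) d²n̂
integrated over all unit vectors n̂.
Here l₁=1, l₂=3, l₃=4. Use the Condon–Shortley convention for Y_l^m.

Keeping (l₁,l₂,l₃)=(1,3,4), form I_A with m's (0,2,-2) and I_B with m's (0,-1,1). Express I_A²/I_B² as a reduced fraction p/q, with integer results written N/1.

Same 1,3,4: normalisation and zero-m 3j drop out of the ratio.
A: Δ: 0! 2! 6! / 9! → 1/252; sum: t=0:+1/120 = 1/120; 3j²(1 3 4; 0 2 -2) = Δ·Π!·Σ² = 1/21  (sign +1)
B: Δ: 0! 2! 6! / 9! → 1/252; sum: t=0:+1/48 = 1/48; 3j²(1 3 4; 0 -1 1) = Δ·Π!·Σ² = 5/84  (sign -1)
I_A²/I_B² = (1/21)/(5/84) = 4/5

4/5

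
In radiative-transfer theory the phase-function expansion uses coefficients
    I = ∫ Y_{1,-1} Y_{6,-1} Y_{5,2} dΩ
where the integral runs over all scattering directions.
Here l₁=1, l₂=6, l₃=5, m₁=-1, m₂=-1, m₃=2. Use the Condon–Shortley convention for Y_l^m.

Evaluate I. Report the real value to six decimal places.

m-sum 0 ✓  L=12 even ✓  5≤5≤7 ✓
Π(2lᵢ+1) = 3×13×11 = 429
triangle coeff Δ(1,6,5) = 1/858
Σ_t [1,1]: t=1:−1/14400 = -1/14400
(3j)²=6/143 [(1 6 5; 0 0 0)], sign=+1
Σ_t [2,2]: t=2:+1/60480 = 1/60480
(3j)²=5/429 [(1 6 5; -1 -1 2)], sign=-1
⇒ 4πI² = 30/143
I = (-1)√(30/143/(4π)) = -0.12920749

-0.129207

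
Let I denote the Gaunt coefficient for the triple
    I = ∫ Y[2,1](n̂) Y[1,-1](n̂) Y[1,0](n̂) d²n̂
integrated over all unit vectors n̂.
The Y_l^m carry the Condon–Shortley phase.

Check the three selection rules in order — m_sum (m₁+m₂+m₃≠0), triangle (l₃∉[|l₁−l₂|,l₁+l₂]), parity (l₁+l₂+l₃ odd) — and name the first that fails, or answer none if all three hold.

none

Σmᵢ = 0  ✓
l₃∈[|l₁−l₂|,l₁+l₂]=[1,3], have l₃=1  ✓
Σlᵢ = 4 ⇒ even  ✓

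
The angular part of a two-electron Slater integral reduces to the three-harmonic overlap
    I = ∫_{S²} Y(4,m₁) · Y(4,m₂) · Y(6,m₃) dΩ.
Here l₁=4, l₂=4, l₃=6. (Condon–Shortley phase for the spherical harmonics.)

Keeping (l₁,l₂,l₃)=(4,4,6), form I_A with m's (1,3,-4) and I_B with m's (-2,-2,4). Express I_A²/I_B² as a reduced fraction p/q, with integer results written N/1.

Same 4,4,6: normalisation and zero-m 3j drop out of the ratio.
A: Δ: 2! 6! 6! / 15! → 1/1261260; sum: t=1:−1/34560 t=2:+1/28800 = 1/172800; 3j²(4 4 6; 1 3 -4) = Δ·Π!·Σ² = 1/1430  (sign +1)
B: Δ: 2! 6! 6! / 15! → 1/1261260; sum: t=0:+1/69120 t=1:−1/14400 t=2:+1/69120 = -7/172800; 3j²(4 4 6; -2 -2 4) = Δ·Π!·Σ² = 14/715  (sign -1)
I_A²/I_B² = (1/1430)/(14/715) = 1/28

1/28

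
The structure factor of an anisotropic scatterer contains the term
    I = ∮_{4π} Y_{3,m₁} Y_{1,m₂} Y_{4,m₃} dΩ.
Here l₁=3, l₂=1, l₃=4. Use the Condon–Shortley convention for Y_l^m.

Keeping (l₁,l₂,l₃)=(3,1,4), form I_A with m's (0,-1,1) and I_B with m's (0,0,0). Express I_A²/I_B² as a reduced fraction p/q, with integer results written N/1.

Same 3,1,4: normalisation and zero-m 3j drop out of the ratio.
A: Δ: 0! 6! 2! / 9! → 1/252; sum: t=0:+1/72 = 1/72; 3j²(3 1 4; 0 -1 1) = Δ·Π!·Σ² = 5/126  (sign -1)
B: Δ: 0! 6! 2! / 9! → 1/252; sum: t=0:+1/36 = 1/36; 3j²(3 1 4; 0 0 0) = Δ·Π!·Σ² = 4/63  (sign +1)
I_A²/I_B² = (5/126)/(4/63) = 5/8

5/8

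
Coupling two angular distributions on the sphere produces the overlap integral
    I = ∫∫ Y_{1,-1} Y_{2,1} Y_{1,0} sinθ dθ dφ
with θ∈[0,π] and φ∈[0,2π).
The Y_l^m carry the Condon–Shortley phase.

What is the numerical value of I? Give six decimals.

-0.218510

Rules hold: Σm=0, L=4 even, 1≤1≤3.
N = 3·5·3 = 45
Δ = 2!·0!·2!/5! = 1/30
Racah Σ t=1..1: t=1:−1/1 = -1/1
⇒ 3j(1 2 1; 0 0 0)² = 2/15, sgn +1
Racah Σ t=2..2: t=2:+1/2 = 1/2
⇒ 3j(1 2 1; -1 1 0)² = 1/10, sgn -1
4πI² = N·(3j₀)²·(3jₘ)² = 3/5
I = -1·√(0.6/4π) = -0.21850969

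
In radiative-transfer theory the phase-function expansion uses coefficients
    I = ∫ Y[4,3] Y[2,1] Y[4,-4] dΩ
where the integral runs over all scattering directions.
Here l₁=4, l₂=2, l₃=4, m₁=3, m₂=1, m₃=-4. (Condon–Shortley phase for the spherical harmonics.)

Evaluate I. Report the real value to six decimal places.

m-sum 0 ✓  L=10 even ✓  2≤4≤6 ✓
Π(2lᵢ+1) = 9×5×9 = 405
triangle coeff Δ(4,2,4) = 1/13860
Σ_t [0,2]: t=0:+1/192 t=1:−1/36 t=2:+1/192 = -5/288
(3j)²=20/693 [(4 2 4; 0 0 0)], sign=-1
Σ_t [1,1]: t=1:−1/1440 = -1/1440
(3j)²=7/165 [(4 2 4; 3 1 -4)], sign=-1
⇒ 4πI² = 60/121
I = (+1)√(60/121/(4π)) = 0.19864517

0.198645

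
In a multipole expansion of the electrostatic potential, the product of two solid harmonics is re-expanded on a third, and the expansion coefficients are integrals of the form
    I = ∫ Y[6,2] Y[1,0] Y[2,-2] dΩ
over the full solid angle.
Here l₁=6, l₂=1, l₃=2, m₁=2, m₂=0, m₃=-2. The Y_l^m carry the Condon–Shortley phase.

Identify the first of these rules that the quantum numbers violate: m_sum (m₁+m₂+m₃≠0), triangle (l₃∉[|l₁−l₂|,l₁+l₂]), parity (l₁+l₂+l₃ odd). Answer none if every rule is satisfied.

triangle

m₁+m₂+m₃ = 2 + 0 − 2 = 0  ✓
triangle: |6−1|=5 ≤ l₃=2 ≤ 6+1=7  ✗
parity: l₁+l₂+l₃ = 9 is odd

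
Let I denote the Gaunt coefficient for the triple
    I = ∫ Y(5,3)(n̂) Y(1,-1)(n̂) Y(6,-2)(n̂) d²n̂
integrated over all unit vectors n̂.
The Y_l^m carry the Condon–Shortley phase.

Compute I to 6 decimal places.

Checks pass: Σm=0; 12 even; l₃=6∈[4,6].
(2·5+1)(2·1+1)(2·6+1) = 429
Δ: 0! 10! 2! / 13! → 1/858
sum: t=0:+1/14400 = 1/14400
3j²(5 1 6; 0 0 0) = Δ·Π!·Σ² = 6/143  (sign +1)
sum: t=0:+1/161280 = 1/161280
3j²(5 1 6; 3 -1 -2) = Δ·Π!·Σ² = 1/143  (sign +1)
combine: 4πI² = 429·6/143·1/143 = 18/143
take √, sign +1: I = 0.10008369

0.100084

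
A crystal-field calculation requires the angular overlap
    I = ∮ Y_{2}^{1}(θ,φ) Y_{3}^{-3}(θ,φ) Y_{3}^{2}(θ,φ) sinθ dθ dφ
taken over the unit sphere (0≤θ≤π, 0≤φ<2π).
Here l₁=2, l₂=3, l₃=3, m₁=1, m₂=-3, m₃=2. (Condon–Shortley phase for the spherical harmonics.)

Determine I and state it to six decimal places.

-0.210261

Rules hold: Σm=0, L=8 even, 1≤3≤5.
N = 5·7·7 = 245
Δ = 2!·2!·4!/9! = 1/3780
Racah Σ t=0..2: t=0:+1/24 t=1:−1/4 t=2:+1/24 = -1/6
⇒ 3j(2 3 3; 0 0 0)² = 4/105, sgn +1
Racah Σ t=0..0: t=0:+1/48 = 1/48
⇒ 3j(2 3 3; 1 -3 2)² = 5/84, sgn -1
4πI² = N·(3j₀)²·(3jₘ)² = 5/9
I = -1·√(0.555556/4π) = -0.21026104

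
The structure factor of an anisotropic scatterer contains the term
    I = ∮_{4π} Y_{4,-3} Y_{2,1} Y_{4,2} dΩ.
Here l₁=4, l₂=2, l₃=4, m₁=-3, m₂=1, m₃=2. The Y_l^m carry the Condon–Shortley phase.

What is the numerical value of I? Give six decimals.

Rules hold: Σm=0, L=10 even, 2≤4≤6.
N = 9·5·9 = 405
Δ = 2!·6!·2!/11! = 1/13860
Racah Σ t=0..2: t=0:+1/192 t=1:−1/36 t=2:+1/192 = -5/288
⇒ 3j(4 2 4; 0 0 0)² = 20/693, sgn -1
Racah Σ t=1..2: t=1:−1/1440 t=2:+1/240 = 1/288
⇒ 3j(4 2 4; -3 1 2)² = 5/132, sgn +1
4πI² = N·(3j₀)²·(3jₘ)² = 375/847
I = -1·√(0.442739/4π) = -0.18770204

-0.187702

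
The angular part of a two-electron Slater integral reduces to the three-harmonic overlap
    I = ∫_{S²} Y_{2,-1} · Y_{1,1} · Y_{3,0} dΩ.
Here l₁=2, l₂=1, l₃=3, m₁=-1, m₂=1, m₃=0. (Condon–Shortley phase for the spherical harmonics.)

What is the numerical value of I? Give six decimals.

m-sum 0 ✓  L=6 even ✓  1≤3≤3 ✓
Π(2lᵢ+1) = 5×3×7 = 105
triangle coeff Δ(2,1,3) = 1/105
Σ_t [0,0]: t=0:+1/4 = 1/4
(3j)²=3/35 [(2 1 3; 0 0 0)], sign=-1
Σ_t [0,0]: t=0:+1/12 = 1/12
(3j)²=1/35 [(2 1 3; -1 1 0)], sign=-1
⇒ 4πI² = 9/35
I = (+1)√(9/35/(4π)) = 0.14304817

0.143048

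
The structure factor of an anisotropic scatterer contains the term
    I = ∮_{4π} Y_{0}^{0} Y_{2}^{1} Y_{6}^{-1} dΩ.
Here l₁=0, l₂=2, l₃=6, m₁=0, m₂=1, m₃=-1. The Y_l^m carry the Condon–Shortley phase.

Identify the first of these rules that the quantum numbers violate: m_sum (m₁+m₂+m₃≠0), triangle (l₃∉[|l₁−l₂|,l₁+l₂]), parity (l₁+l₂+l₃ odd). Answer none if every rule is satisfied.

triangle

azimuthal sum: 0 + 1 − 1 = 0  ✓
2 ≤ 6 ≤ 2 (triangle on l)  ✗
L = 0 + 2 + 6 = 8 (even)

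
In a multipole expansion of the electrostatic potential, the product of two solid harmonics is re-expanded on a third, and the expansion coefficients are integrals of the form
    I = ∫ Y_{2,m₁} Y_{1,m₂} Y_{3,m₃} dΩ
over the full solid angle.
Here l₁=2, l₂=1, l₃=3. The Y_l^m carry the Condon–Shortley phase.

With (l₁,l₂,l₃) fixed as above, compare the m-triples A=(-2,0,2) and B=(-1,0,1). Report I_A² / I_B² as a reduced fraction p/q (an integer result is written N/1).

Same 2,1,3: normalisation and zero-m 3j drop out of the ratio.
A: Δ: 0! 4! 2! / 7! → 1/105; sum: t=0:+1/24 = 1/24; 3j²(2 1 3; -2 0 2) = Δ·Π!·Σ² = 1/21  (sign -1)
B: Δ: 0! 4! 2! / 7! → 1/105; sum: t=0:+1/6 = 1/6; 3j²(2 1 3; -1 0 1) = Δ·Π!·Σ² = 8/105  (sign +1)
I_A²/I_B² = (1/21)/(8/105) = 5/8

5/8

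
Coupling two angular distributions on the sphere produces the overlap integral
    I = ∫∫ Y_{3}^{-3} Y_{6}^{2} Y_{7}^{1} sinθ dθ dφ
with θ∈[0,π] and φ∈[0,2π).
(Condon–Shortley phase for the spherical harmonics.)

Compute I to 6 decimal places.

0.147021

Checks pass: Σm=0; 16 even; l₃=7∈[3,9].
(2·3+1)(2·6+1)(2·7+1) = 1365
Δ: 2! 4! 10! / 17! → 1/2042040
sum: t=0:+1/207360 t=1:−1/57600 t=2:+1/207360 = -1/129600
3j²(3 6 7; 0 0 0) = Δ·Π!·Σ² = 168/12155  (sign +1)
sum: t=2:+1/829440 = 1/829440
3j²(3 6 7; -3 2 1) = Δ·Π!·Σ² = 35/2431  (sign +1)
combine: 4πI² = 1365·168/12155·35/2431 = 123480/454597
take √, sign +1: I = 0.14702124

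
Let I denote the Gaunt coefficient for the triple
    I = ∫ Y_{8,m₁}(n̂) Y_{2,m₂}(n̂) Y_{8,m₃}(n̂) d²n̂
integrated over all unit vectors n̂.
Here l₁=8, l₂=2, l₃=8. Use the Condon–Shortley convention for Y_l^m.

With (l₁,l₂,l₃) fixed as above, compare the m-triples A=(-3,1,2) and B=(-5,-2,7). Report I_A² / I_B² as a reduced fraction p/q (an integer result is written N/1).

55/42

Shared (l₁,l₂,l₃)=(8,2,8): N and (l;000)² cancel in I_A²/I_B².
A: Δ = 2!·14!·2!/19! = 1/348840; Racah Σ t=1..2: t=1:−1/174182400 t=2:+1/87091200 = 1/174182400; ⇒ 3j(8 2 8; -3 1 2)² = 55/7752, sgn +1
B: Δ = 2!·14!·2!/19! = 1/348840; Racah Σ t=0..0: t=0:+1/24908083200 = 1/24908083200; ⇒ 3j(8 2 8; -5 -2 7)² = 7/1292, sgn -1
I_A²/I_B² = (55/7752)/(7/1292) = 55/42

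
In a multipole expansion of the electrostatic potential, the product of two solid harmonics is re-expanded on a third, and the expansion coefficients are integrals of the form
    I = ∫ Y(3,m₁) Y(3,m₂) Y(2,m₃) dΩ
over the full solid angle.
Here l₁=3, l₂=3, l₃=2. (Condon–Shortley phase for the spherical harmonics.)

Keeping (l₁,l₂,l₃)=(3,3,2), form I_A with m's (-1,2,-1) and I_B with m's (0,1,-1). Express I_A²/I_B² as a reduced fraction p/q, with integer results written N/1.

Shared (l₁,l₂,l₃)=(3,3,2): N and (l;000)² cancel in I_A²/I_B².
A: Δ = 4!·2!·2!/9! = 1/3780; Racah Σ t=3..4: t=3:−1/12 t=4:+1/48 = -1/16; ⇒ 3j(3 3 2; -1 2 -1)² = 1/28, sgn +1
B: Δ = 4!·2!·2!/9! = 1/3780; Racah Σ t=2..3: t=2:+1/8 t=3:−1/12 = 1/24; ⇒ 3j(3 3 2; 0 1 -1)² = 1/210, sgn -1
I_A²/I_B² = (1/28)/(1/210) = 15/2

15/2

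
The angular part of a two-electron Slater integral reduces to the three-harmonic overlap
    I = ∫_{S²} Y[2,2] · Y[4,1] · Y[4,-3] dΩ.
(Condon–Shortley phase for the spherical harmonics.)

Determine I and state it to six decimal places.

m-sum 0 ✓  L=10 even ✓  2≤4≤6 ✓
Π(2lᵢ+1) = 5×9×9 = 405
triangle coeff Δ(2,4,4) = 1/13860
Σ_t [0,2]: t=0:+1/192 t=1:−1/36 t=2:+1/192 = -5/288
(3j)²=20/693 [(2 4 4; 0 0 0)], sign=-1
Σ_t [0,0]: t=0:+1/480 = 1/480
(3j)²=3/110 [(2 4 4; 2 1 -3)], sign=-1
⇒ 4πI² = 270/847
I = (+1)√(270/847/(4π)) = 0.15927046

0.159270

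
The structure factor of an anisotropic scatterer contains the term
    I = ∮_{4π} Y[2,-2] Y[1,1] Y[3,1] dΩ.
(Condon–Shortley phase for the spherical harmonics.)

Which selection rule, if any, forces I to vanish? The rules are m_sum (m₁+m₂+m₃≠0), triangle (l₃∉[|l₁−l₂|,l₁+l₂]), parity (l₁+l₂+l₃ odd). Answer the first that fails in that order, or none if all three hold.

m₁+m₂+m₃ = -2 + 1 + 1 = 0  ✓
triangle: |2−1|=1 ≤ l₃=3 ≤ 2+1=3  ✓
parity: l₁+l₂+l₃ = 6 is even  ✓

none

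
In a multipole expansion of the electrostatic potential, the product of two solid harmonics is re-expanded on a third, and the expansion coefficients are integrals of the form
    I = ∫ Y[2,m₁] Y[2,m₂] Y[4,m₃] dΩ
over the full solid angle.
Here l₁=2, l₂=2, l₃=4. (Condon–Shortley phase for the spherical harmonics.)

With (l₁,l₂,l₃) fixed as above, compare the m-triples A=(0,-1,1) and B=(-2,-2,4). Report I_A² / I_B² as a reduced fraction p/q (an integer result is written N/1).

3/7

Same 2,2,4: normalisation and zero-m 3j drop out of the ratio.
A: Δ: 0! 4! 4! / 9! → 1/630; sum: t=0:+1/24 = 1/24; 3j²(2 2 4; 0 -1 1) = Δ·Π!·Σ² = 1/21  (sign -1)
B: Δ: 0! 4! 4! / 9! → 1/630; sum: t=0:+1/576 = 1/576; 3j²(2 2 4; -2 -2 4) = Δ·Π!·Σ² = 1/9  (sign +1)
I_A²/I_B² = (1/21)/(1/9) = 3/7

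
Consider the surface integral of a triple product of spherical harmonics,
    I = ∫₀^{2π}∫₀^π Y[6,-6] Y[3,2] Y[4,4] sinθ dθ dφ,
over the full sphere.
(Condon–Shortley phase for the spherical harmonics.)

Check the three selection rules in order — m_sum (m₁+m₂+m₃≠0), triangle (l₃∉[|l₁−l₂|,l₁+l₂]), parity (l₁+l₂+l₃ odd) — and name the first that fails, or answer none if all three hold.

parity

azimuthal sum: -6 + 2 + 4 = 0  ✓
3 ≤ 4 ≤ 9 (triangle on l)  ✓
L = 6 + 3 + 4 = 13 (odd)  ✗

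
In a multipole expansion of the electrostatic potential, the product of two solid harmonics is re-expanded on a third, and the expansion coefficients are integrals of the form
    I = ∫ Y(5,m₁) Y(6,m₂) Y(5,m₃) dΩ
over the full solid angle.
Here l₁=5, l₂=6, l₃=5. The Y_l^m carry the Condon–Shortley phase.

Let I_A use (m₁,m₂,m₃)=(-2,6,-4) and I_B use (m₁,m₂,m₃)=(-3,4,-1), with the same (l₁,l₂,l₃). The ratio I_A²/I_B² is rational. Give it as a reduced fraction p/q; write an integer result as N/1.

Same 5,6,5: normalisation and zero-m 3j drop out of the ratio.
A: Δ: 6! 4! 6! / 17! → 1/28588560; sum: t=6:+1/3110400 = 1/3110400; 3j²(5 6 5; -2 6 -4) = Δ·Π!·Σ² = 21/1105  (sign -1)
B: Δ: 6! 4! 6! / 17! → 1/28588560; sum: t=4:+1/829440 t=5:−1/86400 t=6:+1/138240 = -13/4147200; 3j²(5 6 5; -3 4 -1) = Δ·Π!·Σ² = 13/3740  (sign -1)
I_A²/I_B² = (21/1105)/(13/3740) = 924/169

924/169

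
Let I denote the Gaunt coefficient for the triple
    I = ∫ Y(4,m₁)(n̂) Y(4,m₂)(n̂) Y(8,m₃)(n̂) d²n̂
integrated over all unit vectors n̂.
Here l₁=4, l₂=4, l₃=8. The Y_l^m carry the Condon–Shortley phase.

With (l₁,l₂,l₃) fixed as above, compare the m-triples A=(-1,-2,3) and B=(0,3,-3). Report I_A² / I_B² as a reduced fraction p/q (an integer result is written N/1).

14/5

Same 4,4,8: normalisation and zero-m 3j drop out of the ratio.
A: Δ: 0! 8! 8! / 17! → 1/218790; sum: t=0:+1/1036800 = 1/1036800; 3j²(4 4 8; -1 -2 3) = Δ·Π!·Σ² = 14/663  (sign -1)
B: Δ: 0! 8! 8! / 17! → 1/218790; sum: t=0:+1/2903040 = 1/2903040; 3j²(4 4 8; 0 3 -3) = Δ·Π!·Σ² = 5/663  (sign -1)
I_A²/I_B² = (14/663)/(5/663) = 14/5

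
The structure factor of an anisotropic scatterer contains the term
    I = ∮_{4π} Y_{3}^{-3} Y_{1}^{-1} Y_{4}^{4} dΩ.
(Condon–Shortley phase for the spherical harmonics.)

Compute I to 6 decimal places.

Checks pass: Σm=0; 8 even; l₃=4∈[2,4].
(2·3+1)(2·1+1)(2·4+1) = 189
Δ: 0! 6! 2! / 9! → 1/252
sum: t=0:+1/36 = 1/36
3j²(3 1 4; 0 0 0) = Δ·Π!·Σ² = 4/63  (sign +1)
sum: t=0:+1/1440 = 1/1440
3j²(3 1 4; -3 -1 4) = Δ·Π!·Σ² = 1/9  (sign +1)
combine: 4πI² = 189·4/63·1/9 = 4/3
take √, sign +1: I = 0.32573501

0.325735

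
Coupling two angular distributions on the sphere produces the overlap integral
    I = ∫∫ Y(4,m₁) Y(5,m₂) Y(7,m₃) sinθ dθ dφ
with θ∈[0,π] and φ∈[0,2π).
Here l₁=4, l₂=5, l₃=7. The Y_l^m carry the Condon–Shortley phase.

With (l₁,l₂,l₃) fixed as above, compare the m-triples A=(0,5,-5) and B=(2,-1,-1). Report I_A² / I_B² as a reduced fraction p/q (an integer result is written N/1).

22275/5887

Shared (l₁,l₂,l₃)=(4,5,7): N and (l;000)² cancel in I_A²/I_B².
A: Δ = 2!·6!·8!/17! = 1/6126120; Racah Σ t=2..2: t=2:+1/3870720 = 1/3870720; ⇒ 3j(4 5 7; 0 5 -5)² = 135/6188, sgn +1
B: Δ = 2!·6!·8!/17! = 1/6126120; Racah Σ t=0..2: t=0:+1/55296 t=1:−1/86400 t=2:+1/2073600 = 29/4147200; ⇒ 3j(4 5 7; 2 -1 -1)² = 841/145860, sgn +1
I_A²/I_B² = (135/6188)/(841/145860) = 22275/5887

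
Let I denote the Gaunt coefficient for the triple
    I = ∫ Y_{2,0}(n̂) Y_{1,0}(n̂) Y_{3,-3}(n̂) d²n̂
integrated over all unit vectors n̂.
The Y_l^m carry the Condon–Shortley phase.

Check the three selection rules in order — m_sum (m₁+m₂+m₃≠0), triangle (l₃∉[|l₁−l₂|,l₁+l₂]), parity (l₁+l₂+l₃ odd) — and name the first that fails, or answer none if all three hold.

m₁+m₂+m₃ = 0 + 0 − 3 = -3  ✗
triangle: |2−1|=1 ≤ l₃=3 ≤ 2+1=3
parity: l₁+l₂+l₃ = 6 is even

m_sum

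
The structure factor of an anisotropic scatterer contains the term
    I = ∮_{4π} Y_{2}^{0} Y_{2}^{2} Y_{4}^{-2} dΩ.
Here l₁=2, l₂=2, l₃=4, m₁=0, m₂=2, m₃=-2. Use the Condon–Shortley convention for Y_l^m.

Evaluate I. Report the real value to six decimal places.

0.156078

Rules hold: Σm=0, L=8 even, 0≤4≤4.
N = 5·5·9 = 225
Δ = 0!·4!·4!/9! = 1/630
Racah Σ t=0..0: t=0:+1/16 = 1/16
⇒ 3j(2 2 4; 0 0 0)² = 2/35, sgn +1
Racah Σ t=0..0: t=0:+1/96 = 1/96
⇒ 3j(2 2 4; 0 2 -2)² = 1/42, sgn +1
4πI² = N·(3j₀)²·(3jₘ)² = 15/49
I = +1·√(0.306122/4π) = 0.15607835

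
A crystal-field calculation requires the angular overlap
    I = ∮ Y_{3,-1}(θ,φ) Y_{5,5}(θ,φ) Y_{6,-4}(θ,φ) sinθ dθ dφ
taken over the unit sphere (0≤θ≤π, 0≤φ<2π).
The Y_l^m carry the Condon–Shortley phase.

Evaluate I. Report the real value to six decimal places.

Rules hold: Σm=0, L=14 even, 2≤6≤8.
N = 7·11·13 = 1001
Δ = 2!·4!·8!/15! = 1/675675
Racah Σ t=0..2: t=0:+1/8640 t=1:−1/2304 t=2:+1/8640 = -7/34560
⇒ 3j(3 5 6; 0 0 0)² = 7/429, sgn -1
Racah Σ t=2..2: t=2:+1/322560 = 1/322560
⇒ 3j(3 5 6; -1 5 -4)² = 18/1001, sgn +1
4πI² = N·(3j₀)²·(3jₘ)² = 42/143
I = -1·√(0.293706/4π) = -0.15288036

-0.152880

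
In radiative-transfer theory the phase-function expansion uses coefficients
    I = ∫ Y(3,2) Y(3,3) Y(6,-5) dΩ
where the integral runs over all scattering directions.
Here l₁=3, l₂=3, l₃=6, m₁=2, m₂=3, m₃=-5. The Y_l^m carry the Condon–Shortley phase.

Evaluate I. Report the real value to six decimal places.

-0.254801

m-sum 0 ✓  L=12 even ✓  0≤6≤6 ✓
Π(2lᵢ+1) = 7×7×13 = 637
triangle coeff Δ(3,3,6) = 1/12012
Σ_t [0,0]: t=0:+1/1296 = 1/1296
(3j)²=100/3003 [(3 3 6; 0 0 0)], sign=+1
Σ_t [0,0]: t=0:+1/86400 = 1/86400
(3j)²=1/26 [(3 3 6; 2 3 -5)], sign=-1
⇒ 4πI² = 350/429
I = (-1)√(350/429/(4π)) = -0.25480060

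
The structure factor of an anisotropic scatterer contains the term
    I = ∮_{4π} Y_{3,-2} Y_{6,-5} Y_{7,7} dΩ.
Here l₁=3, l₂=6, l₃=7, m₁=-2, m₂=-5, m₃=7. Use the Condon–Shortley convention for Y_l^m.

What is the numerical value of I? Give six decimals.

-0.201189

m-sum 0 ✓  L=16 even ✓  3≤7≤9 ✓
Π(2lᵢ+1) = 7×13×15 = 1365
triangle coeff Δ(3,6,7) = 1/2042040
Σ_t [0,2]: t=0:+1/207360 t=1:−1/57600 t=2:+1/207360 = -1/129600
(3j)²=168/12155 [(3 6 7; 0 0 0)], sign=+1
Σ_t [1,1]: t=1:−1/87091200 = -1/87091200
(3j)²=11/408 [(3 6 7; -2 -5 7)], sign=-1
⇒ 4πI² = 147/289
I = (-1)√(147/289/(4π)) = -0.20118927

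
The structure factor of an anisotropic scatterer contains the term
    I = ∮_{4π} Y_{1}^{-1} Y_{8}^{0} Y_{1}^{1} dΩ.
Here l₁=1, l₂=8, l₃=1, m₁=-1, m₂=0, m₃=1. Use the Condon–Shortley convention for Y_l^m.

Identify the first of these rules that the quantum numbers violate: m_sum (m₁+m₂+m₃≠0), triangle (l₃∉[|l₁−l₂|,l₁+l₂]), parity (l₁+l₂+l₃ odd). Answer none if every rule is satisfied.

triangle

m₁+m₂+m₃ = -1 + 0 + 1 = 0  ✓
triangle: |1−8|=7 ≤ l₃=1 ≤ 1+8=9  ✗
parity: l₁+l₂+l₃ = 10 is even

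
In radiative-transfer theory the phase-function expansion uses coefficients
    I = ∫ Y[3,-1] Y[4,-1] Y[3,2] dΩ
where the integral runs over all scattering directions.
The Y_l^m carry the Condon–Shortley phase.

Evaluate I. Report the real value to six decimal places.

Checks pass: Σm=0; 10 even; l₃=3∈[1,7].
(2·3+1)(2·4+1)(2·3+1) = 441
Δ: 4! 2! 4! / 11! → 1/34650
sum: t=1:−1/72 t=2:+1/16 t=3:−1/72 = 5/144
3j²(3 4 3; 0 0 0) = Δ·Π!·Σ² = 2/77  (sign -1)
sum: t=2:+1/48 t=3:−1/144 = 1/72
3j²(3 4 3; -1 -1 2) = Δ·Π!·Σ² = 16/693  (sign -1)
combine: 4πI² = 441·2/77·16/693 = 32/121
take √, sign +1: I = 0.14506992

0.145070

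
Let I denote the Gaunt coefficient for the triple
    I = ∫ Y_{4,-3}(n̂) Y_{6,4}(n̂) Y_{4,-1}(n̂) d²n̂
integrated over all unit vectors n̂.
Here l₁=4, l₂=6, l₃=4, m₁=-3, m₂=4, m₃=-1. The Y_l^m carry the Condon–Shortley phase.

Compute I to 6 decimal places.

Checks pass: Σm=0; 14 even; l₃=4∈[2,10].
(2·4+1)(2·6+1)(2·4+1) = 1053
Δ: 6! 2! 6! / 15! → 1/1261260
sum: t=2:+1/4608 t=3:−1/1296 t=4:+1/4608 = -7/20736
3j²(4 6 4; 0 0 0) = Δ·Π!·Σ² = 20/1287  (sign -1)
sum: t=5:−1/28800 t=6:+1/34560 = -1/172800
3j²(4 6 4; -3 4 -1) = Δ·Π!·Σ² = 1/1430  (sign +1)
combine: 4πI² = 1053·20/1287·1/1430 = 18/1573
take √, sign -1: I = -0.03017637

-0.030176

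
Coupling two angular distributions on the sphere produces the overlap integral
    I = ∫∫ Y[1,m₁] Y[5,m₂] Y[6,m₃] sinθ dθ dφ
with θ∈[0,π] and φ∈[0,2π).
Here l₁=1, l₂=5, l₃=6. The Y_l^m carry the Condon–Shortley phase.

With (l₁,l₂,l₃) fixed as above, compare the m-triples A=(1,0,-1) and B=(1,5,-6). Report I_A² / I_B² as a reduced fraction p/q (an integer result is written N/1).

l's match ⇒ only the (l;m) 3-j factors differ between A and B.
A: triangle coeff Δ(1,5,6) = 1/858; Σ_t [0,0]: t=0:+1/28800 = 1/28800; (3j)²=7/286 [(1 5 6; 1 0 -1)], sign=-1
B: triangle coeff Δ(1,5,6) = 1/858; Σ_t [0,0]: t=0:+1/7257600 = 1/7257600; (3j)²=1/13 [(1 5 6; 1 5 -6)], sign=+1
I_A²/I_B² = (7/286)/(1/13) = 7/22

7/22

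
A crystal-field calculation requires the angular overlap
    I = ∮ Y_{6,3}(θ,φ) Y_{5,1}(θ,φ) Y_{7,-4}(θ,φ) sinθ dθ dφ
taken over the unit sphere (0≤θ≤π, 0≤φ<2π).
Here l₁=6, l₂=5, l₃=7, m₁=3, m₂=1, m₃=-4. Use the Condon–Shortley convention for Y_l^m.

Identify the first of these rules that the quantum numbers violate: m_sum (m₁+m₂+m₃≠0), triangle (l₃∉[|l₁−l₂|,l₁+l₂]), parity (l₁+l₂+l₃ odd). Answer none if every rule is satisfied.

m₁+m₂+m₃ = 3 + 1 − 4 = 0  ✓
triangle: |6−5|=1 ≤ l₃=7 ≤ 6+5=11  ✓
parity: l₁+l₂+l₃ = 18 is even  ✓

none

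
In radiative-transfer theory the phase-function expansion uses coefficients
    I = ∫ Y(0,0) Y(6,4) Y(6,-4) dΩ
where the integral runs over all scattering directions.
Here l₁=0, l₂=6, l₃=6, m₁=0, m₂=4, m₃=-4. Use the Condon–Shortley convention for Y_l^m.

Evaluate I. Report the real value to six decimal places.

0.282095

m-sum 0 ✓  L=12 even ✓  6≤6≤6 ✓
Π(2lᵢ+1) = 1×13×13 = 169
triangle coeff Δ(0,6,6) = 1/13
Σ_t [0,0]: t=0:+1/518400 = 1/518400
(3j)²=1/13 [(0 6 6; 0 0 0)], sign=+1
Σ_t [0,0]: t=0:+1/7257600 = 1/7257600
(3j)²=1/13 [(0 6 6; 0 4 -4)], sign=+1
⇒ 4πI² = 1/1
I = (+1)√(1/1/(4π)) = 0.28209479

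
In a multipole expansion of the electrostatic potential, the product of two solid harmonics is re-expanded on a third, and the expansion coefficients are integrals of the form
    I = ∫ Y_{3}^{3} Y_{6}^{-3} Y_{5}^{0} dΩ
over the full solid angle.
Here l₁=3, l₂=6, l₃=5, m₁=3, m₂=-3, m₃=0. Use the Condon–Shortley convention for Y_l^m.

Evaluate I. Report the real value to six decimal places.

0.190675

Rules hold: Σm=0, L=14 even, 3≤5≤9.
N = 7·13·11 = 1001
Δ = 4!·2!·8!/15! = 1/675675
Racah Σ t=1..3: t=1:−1/8640 t=2:+1/2304 t=3:−1/8640 = 7/34560
⇒ 3j(3 6 5; 0 0 0)² = 7/429, sgn -1
Racah Σ t=0..0: t=0:+1/34560 = 1/34560
⇒ 3j(3 6 5; 3 -3 0)² = 4/143, sgn -1
4πI² = N·(3j₀)²·(3jₘ)² = 196/429
I = +1·√(0.456876/4π) = 0.19067531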